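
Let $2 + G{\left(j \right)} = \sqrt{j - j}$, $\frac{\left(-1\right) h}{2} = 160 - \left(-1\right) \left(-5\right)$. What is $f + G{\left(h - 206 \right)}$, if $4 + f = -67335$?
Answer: $-67341$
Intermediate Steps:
$h = -310$ ($h = - 2 \left(160 - \left(-1\right) \left(-5\right)\right) = - 2 \left(160 - 5\right) = \left(-2\right) 155 = -310$)
$f = -67339$ ($f = -4 - 67335 = -67339$)
$G{\left(j \right)} = -2$ ($G{\left(j \right)} = -2 + \sqrt{j - j} = -2 + \sqrt{0} = -2 + 0 = -2$)
$f + G{\left(h - 206 \right)} = -67339 - 2 = -67341$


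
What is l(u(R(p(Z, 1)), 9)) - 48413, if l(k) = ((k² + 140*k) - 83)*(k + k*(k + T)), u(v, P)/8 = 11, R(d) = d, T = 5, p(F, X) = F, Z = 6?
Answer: 165234419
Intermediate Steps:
u(v, P) = 88 (u(v, P) = 8*11 = 88)
l(k) = (k + k*(5 + k))*(-83 + k² + 140*k) (l(k) = ((k² + 140*k) - 83)*(k + k*(k + 5)) = (-83 + k² + 140*k)*(k + k*(5 + k)) = (k + k*(5 + k))*(-83 + k² + 140*k))
l(u(R(p(Z, 1)), 9)) - 48413 = 88*(-498 + 88³ + 146*88² + 757*88) - 48413 = 88*(-498 + 681472 + 146*7744 + 66616) - 48413 = 88*(-498 + 681472 + 1130624 + 66616) - 48413 = 88*1878214 - 48413 = 165282832 - 48413 = 165234419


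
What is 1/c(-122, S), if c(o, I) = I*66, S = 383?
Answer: 1/25278 ≈ 3.9560e-5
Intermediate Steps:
c(o, I) = 66*I
1/c(-122, S) = 1/(66*383) = 1/25278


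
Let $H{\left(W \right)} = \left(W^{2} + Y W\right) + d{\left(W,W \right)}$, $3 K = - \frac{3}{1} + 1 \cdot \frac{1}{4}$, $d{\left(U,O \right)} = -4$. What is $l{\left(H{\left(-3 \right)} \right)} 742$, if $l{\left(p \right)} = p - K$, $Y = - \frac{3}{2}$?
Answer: $\frac{46375}{6} \approx 7729.2$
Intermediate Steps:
$Y = - \frac{3}{2}$ ($Y = \left(-3\right) \frac{1}{2} = - \frac{3}{2} \approx -1.5$)
$K = - \frac{11}{12}$ ($K = \frac{- \frac{3}{1} + 1 \cdot \frac{1}{4}}{3} = \frac{\left(-3\right) 1 + 1 \cdot \frac{1}{4}}{3} = \frac{-3 + \frac{1}{4}}{3} = \frac{1}{3} \left(- \frac{11}{4}\right) = - \frac{11}{12} \approx -0.91667$)
$H{\left(W \right)} = -4 + W^{2} - \frac{3 W}{2}$ ($H{\left(W \right)} = \left(W^{2} - \frac{3 W}{2}\right) - 4 = -4 + W^{2} - \frac{3 W}{2}$)
$l{\left(p \right)} = \frac{11}{12} + p$ ($l{\left(p \right)} = p - - \frac{11}{12} = p + \frac{11}{12} = \frac{11}{12} + p$)
$l{\left(H{\left(-3 \right)} \right)} 742 = \left(\frac{11}{12} - \left(- \frac{1}{2} - 9\right)\right) 742 = \left(\frac{11}{12} + \left(-4 + 9 + \frac{9}{2}\right)\right) 742 = \left(\frac{11}{12} + \frac{19}{2}\right) 742 = \frac{125}{12} \cdot 742 = \frac{46375}{6}$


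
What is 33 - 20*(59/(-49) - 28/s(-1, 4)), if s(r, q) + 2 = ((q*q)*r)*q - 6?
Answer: 21743/441 ≈ 49.304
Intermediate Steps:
s(r, q) = -8 + r*q**3 (s(r, q) = -2 + (((q*q)*r)*q - 6) = -2 + ((q**2*r)*q - 6) = -2 + ((r*q**2)*q - 6) = -2 + (r*q**3 - 6) = -2 + (-6 + r*q**3) = -8 + r*q**3)
33 - 20*(59/(-49) - 28/s(-1, 4)) = 33 - 20*(59/(-49) - 28/(-8 - 1*4**3)) = 33 - 20*(59*(-1/49) - 28/(-8 - 1*64)) = 33 - 20*(-59/49 - 28/(-8 - 64)) = 33 - 20*(-59/49 - 28/(-72)) = 33 - 20*(-59/49 - 28*(-1/72)) = 33 - 20*(-59/49 + 7/18) = 33 - 20*(-719/882) = 33 + 7190/441 = 21743/441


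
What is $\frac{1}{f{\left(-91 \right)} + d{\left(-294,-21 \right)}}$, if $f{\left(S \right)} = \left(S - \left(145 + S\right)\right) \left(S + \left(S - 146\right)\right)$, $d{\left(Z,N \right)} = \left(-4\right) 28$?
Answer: $\frac{1}{47448} \approx 2.1076 \cdot 10^{-5}$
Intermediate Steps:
$d{\left(Z,N \right)} = -112$
$f{\left(S \right)} = 21170 - 290 S$ ($f{\left(S \right)} = - 145 \left(S + \left(-146 + S\right)\right) = - 145 \left(-146 + 2 S\right) = 21170 - 290 S$)
$\frac{1}{f{\left(-91 \right)} + d{\left(-294,-21 \right)}} = \frac{1}{\left(21170 - -26390\right) - 112} = \frac{1}{\left(21170 + 26390\right) - 112} = \frac{1}{47560 - 112} = \frac{1}{47448}$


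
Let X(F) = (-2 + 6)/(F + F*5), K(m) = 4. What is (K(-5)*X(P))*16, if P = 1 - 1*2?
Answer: -128/3 ≈ -42.667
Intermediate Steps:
P = -1 (P = 1 - 2 = -1)
X(F) = 2/(3*F) (X(F) = 4/(F + 5*F) = 4/((6*F)) = 4*(1/(6*F)) = 2/(3*F))
(K(-5)*X(P))*16 = (4*((⅔)/(-1)))*16 = (4*((⅔)*(-1)))*16 = (4*(-⅔))*16 = -8/3*16 = -128/3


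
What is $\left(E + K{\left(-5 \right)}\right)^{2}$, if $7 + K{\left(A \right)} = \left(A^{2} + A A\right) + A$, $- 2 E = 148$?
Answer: $1296$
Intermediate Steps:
$E = -74$ ($E = \left(- \frac{1}{2}\right) 148 = -74$)
$K{\left(A \right)} = -7 + A + 2 A^{2}$ ($K{\left(A \right)} = -7 + \left(\left(A^{2} + A A\right) + A\right) = -7 + \left(\left(A^{2} + A^{2}\right) + A\right) = -7 + \left(2 A^{2} + A\right) = -7 + \left(A + 2 A^{2}\right) = -7 + A + 2 A^{2}$)
$\left(E + K{\left(-5 \right)}\right)^{2} = \left(-74 - \left(12 - 50\right)\right)^{2} = \left(-74 - -38\right)^{2} = \left(-74 + 38\right)^{2} = \left(-36\right)^{2} = 1296$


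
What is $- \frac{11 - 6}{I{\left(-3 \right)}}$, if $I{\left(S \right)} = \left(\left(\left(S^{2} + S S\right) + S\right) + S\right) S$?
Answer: $\frac{5}{36} \approx 0.13889$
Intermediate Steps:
$I{\left(S \right)} = S \left(2 S + 2 S^{2}\right)$ ($I{\left(S \right)} = \left(\left(\left(S^{2} + S^{2}\right) + S\right) + S\right) S = \left(\left(2 S^{2} + S\right) + S\right) S = \left(\left(S + 2 S^{2}\right) + S\right) S = \left(2 S + 2 S^{2}\right) S = S \left(2 S + 2 S^{2}\right)$)
$- \frac{11 - 6}{I{\left(-3 \right)}} = - \frac{11 - 6}{2 \left(-3\right)^{2} \left(1 - 3\right)} = - \frac{5}{2 \cdot 9 \left(-2\right)} = - \frac{5}{-36} = - \frac{\left(-1\right) 5}{36} = \left(-1\right) \left(- \frac{5}{36}\right) = \frac{5}{36}$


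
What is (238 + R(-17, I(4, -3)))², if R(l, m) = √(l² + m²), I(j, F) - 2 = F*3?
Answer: 56982 + 6188*√2 ≈ 65733.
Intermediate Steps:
I(j, F) = 2 + 3*F (I(j, F) = 2 + F*3 = 2 + 3*F)
(238 + R(-17, I(4, -3)))² = (238 + √((-17)² + (2 + 3*(-3))²))² = (238 + √(289 + (2 - 9)²))² = (238 + √(289 + (-7)²))² = (238 + √(289 + 49))² = (238 + √338)² = (238 + 13*√2)²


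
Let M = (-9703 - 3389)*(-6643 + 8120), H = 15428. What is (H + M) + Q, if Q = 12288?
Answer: -19309168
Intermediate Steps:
M = -19336884 (M = -13092*1477 = -19336884)
(H + M) + Q = (15428 - 19336884) + 12288 = -19321456 + 12288 = -19309168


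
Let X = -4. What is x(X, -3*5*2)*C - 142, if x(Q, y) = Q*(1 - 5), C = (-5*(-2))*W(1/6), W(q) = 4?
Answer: 498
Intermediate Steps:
C = 40 (C = -5*(-2)*4 = 10*4 = 40)
x(Q, y) = -4*Q (x(Q, y) = Q*(-4) = -4*Q)
x(X, -3*5*2)*C - 142 = -4*(-4)*40 - 142 = 16*40 - 142 = 640 - 142 = 498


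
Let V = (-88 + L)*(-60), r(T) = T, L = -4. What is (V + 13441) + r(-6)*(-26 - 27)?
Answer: 19279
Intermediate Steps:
V = 5520 (V = (-88 - 4)*(-60) = -92*(-60) = 5520)
(V + 13441) + r(-6)*(-26 - 27) = (5520 + 13441) - 6*(-26 - 27) = 18961 - 6*(-53) = 18961 + 318 = 19279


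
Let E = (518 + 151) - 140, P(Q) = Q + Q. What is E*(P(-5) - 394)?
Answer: -213716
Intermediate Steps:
P(Q) = 2*Q
E = 529 (E = 669 - 140 = 529)
E*(P(-5) - 394) = 529*(2*(-5) - 394) = 529*(-10 - 394) = 529*(-404) = -213716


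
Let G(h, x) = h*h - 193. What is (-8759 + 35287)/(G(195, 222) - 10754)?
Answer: 13264/13539 ≈ 0.97969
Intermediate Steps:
G(h, x) = -193 + h² (G(h, x) = h² - 193 = -193 + h²)
(-8759 + 35287)/(G(195, 222) - 10754) = (-8759 + 35287)/((-193 + 195²) - 10754) = 26528/((-193 + 38025) - 10754) = 26528/(37832 - 10754) = 26528/27078 = 26528*(1/27078) = 13264/13539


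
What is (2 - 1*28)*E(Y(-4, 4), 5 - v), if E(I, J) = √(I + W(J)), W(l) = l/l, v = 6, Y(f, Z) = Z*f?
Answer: -26*I*√15 ≈ -100.7*I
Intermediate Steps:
W(l) = 1
E(I, J) = √(1 + I) (E(I, J) = √(I + 1) = √(1 + I))
(2 - 1*28)*E(Y(-4, 4), 5 - v) = (2 - 1*28)*√(1 + 4*(-4)) = (2 - 28)*√(1 - 16) = -26*I*√15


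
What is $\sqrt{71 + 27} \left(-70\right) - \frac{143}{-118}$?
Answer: $\frac{143}{118} - 490 \sqrt{2} \approx -691.75$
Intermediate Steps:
$\sqrt{71 + 27} \left(-70\right) - \frac{143}{-118} = \sqrt{98} \left(-70\right) - - \frac{143}{118} = 7 \sqrt{2} \left(-70\right) + \frac{143}{118} = - 490 \sqrt{2} + \frac{143}{118} = \frac{143}{118} - 490 \sqrt{2}$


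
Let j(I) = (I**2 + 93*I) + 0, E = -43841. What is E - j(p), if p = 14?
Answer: -45339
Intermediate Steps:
j(I) = I**2 + 93*I
E - j(p) = -43841 - 14*(93 + 14) = -43841 - 14*107 = -43841 - 1*1498 = -43841 - 1498 = -45339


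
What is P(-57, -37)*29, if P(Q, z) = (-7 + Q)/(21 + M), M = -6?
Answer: -1856/15 ≈ -123.73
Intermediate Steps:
P(Q, z) = -7/15 + Q/15 (P(Q, z) = (-7 + Q)/(21 - 6) = (-7 + Q)/15 = (-7 + Q)*(1/15) = -7/15 + Q/15)
P(-57, -37)*29 = (-7/15 + (1/15)*(-57))*29 = (-7/15 - 19/5)*29 = -64/15*29 = -1856/15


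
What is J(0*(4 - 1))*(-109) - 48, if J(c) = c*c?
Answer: -48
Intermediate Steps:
J(c) = c²
J(0*(4 - 1))*(-109) - 48 = (0*(4 - 1))²*(-109) - 48 = (0*3)²*(-109) - 48 = 0²*(-109) - 48 = 0*(-109) - 48 = 0 - 48 = -48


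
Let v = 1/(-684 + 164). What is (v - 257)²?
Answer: 17859916881/270400 ≈ 66050.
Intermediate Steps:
v = -1/520 (v = 1/(-520) = -1/520 ≈ -0.0019231)
(v - 257)² = (-1/520 - 257)² = (-133641/520)² = 17859916881/270400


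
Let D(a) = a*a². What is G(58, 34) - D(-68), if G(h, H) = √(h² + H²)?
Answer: 314432 + 2*√1130 ≈ 3.1450e+5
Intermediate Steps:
D(a) = a³
G(h, H) = √(H² + h²)
G(58, 34) - D(-68) = √(34² + 58²) - 1*(-68)³ = √(1156 + 3364) - 1*(-314432) = √4520 + 314432 = 2*√1130 + 314432 = 314432 + 2*√1130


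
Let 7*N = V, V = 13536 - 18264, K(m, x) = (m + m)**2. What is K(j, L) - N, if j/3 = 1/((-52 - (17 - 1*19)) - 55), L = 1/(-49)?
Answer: 827404/1225 ≈ 675.43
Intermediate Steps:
L = -1/49 ≈ -0.020408
j = -1/35 (j = 3/((-52 - (17 - 1*19)) - 55) = 3/((-52 - (17 - 19)) - 55) = 3/((-52 - 1*(-2)) - 55) = 3/((-52 + 2) - 55) = 3/(-50 - 55) = 3/(-105) = 3*(-1/105) = -1/35 ≈ -0.028571)
K(m, x) = 4*m**2 (K(m, x) = (2*m)**2 = 4*m**2)
V = -4728
N = -4728/7 (N = (1/7)*(-4728) = -4728/7 ≈ -675.43)
K(j, L) - N = 4*(-1/35)**2 - 1*(-4728/7) = 4*(1/1225) + 4728/7 = 4/1225 + 4728/7 = 827404/1225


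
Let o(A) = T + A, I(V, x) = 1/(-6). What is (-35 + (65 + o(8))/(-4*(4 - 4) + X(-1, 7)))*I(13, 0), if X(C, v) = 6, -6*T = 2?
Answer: 103/27 ≈ 3.8148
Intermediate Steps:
T = -⅓ (T = -⅙*2 = -⅓ ≈ -0.33333)
I(V, x) = -⅙
o(A) = -⅓ + A
(-35 + (65 + o(8))/(-4*(4 - 4) + X(-1, 7)))*I(13, 0) = (-35 + (65 + (-⅓ + 8))/(-4*(4 - 4) + 6))*(-⅙) = (-35 + (65 + 23/3)/(-4*0 + 6))*(-⅙) = (-35 + 218/(3*(0 + 6)))*(-⅙) = (-35 + (218/3)/6)*(-⅙) = (-35 + (218/3)*(⅙))*(-⅙) = (-35 + 109/9)*(-⅙) = -206/9*(-⅙) = 103/27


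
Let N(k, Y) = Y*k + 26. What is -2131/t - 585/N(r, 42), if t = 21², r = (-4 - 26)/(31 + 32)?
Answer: -90257/882 ≈ -102.33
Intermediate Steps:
r = -10/21 (r = -30/63 = -30*1/63 = -10/21 ≈ -0.47619)
N(k, Y) = 26 + Y*k
t = 441
-2131/t - 585/N(r, 42) = -2131/441 - 585/(26 + 42*(-10/21)) = -2131*1/441 - 585/(26 - 20) = -2131/441 - 585/6 = -2131/441 - 585*⅙ = -2131/441 - 195/2 = -90257/882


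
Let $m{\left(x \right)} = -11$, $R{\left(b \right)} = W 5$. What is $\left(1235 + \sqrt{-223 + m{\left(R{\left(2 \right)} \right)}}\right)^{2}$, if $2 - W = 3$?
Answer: $1524991 + 7410 i \sqrt{26} \approx 1.525 \cdot 10^{6} + 37784.0 i$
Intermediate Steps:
$W = -1$ ($W = 2 - 3 = -1$)
$R{\left(b \right)} = -5$ ($R{\left(b \right)} = \left(-1\right) 5 = -5$)
$\left(1235 + \sqrt{-223 + m{\left(R{\left(2 \right)} \right)}}\right)^{2} = \left(1235 + \sqrt{-223 - 11}\right)^{2} = \left(1235 + \sqrt{-234}\right)^{2} = \left(1235 + 3 i \sqrt{26}\right)^{2}$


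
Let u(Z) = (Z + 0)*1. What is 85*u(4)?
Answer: 340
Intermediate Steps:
u(Z) = Z (u(Z) = Z*1 = Z)
85*u(4) = 85*4 = 340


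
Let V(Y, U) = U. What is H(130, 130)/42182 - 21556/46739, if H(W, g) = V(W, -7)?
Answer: -129943195/281649214 ≈ -0.46137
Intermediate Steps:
H(W, g) = -7
H(130, 130)/42182 - 21556/46739 = -7/42182 - 21556/46739 = -7*1/42182 - 21556*1/46739 = -1/6026 - 21556/46739 = -129943195/281649214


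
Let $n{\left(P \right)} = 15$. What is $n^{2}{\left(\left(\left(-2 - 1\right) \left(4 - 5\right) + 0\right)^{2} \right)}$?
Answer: $225$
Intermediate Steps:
$n^{2}{\left(\left(\left(-2 - 1\right) \left(4 - 5\right) + 0\right)^{2} \right)} = 15^{2} = 225$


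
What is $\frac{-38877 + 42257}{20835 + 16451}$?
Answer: $\frac{1690}{18643} \approx 0.090651$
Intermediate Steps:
$\frac{-38877 + 42257}{20835 + 16451} = \frac{3380}{37286} = 3380 \cdot \frac{1}{37286} = \frac{1690}{18643}$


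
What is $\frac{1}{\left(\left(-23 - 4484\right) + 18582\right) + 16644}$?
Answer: $\frac{1}{30719} \approx 3.2553 \cdot 10^{-5}$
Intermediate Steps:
$\frac{1}{\left(\left(-23 - 4484\right) + 18582\right) + 16644} = \frac{1}{\left(-4507 + 18582\right) + 16644} = \frac{1}{14075 + 16644} = \frac{1}{30719}$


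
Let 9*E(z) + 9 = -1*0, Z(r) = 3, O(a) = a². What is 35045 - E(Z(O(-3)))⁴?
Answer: 35044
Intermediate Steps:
E(z) = -1 (E(z) = -1 + (-1*0)/9 = -1 + (⅑)*0 = -1 + 0 = -1)
35045 - E(Z(O(-3)))⁴ = 35045 - 1*(-1)⁴ = 35045 - 1*1 = 35045 - 1 = 35044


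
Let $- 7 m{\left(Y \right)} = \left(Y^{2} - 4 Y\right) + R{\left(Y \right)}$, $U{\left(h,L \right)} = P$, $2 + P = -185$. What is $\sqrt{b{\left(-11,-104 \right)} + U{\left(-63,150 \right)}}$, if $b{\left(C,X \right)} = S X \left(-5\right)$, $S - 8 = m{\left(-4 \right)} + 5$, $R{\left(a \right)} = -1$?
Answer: $\frac{\sqrt{209237}}{7} \approx 65.346$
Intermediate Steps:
$P = -187$ ($P = -2 - 185 = -187$)
$U{\left(h,L \right)} = -187$
$m{\left(Y \right)} = \frac{1}{7} - \frac{Y^{2}}{7} + \frac{4 Y}{7}$ ($m{\left(Y \right)} = - \frac{\left(Y^{2} - 4 Y\right) - 1}{7} = - \frac{-1 + Y^{2} - 4 Y}{7} = \frac{1}{7} - \frac{Y^{2}}{7} + \frac{4 Y}{7}$)
$S = \frac{60}{7}$ ($S = 8 + \left(\left(\frac{1}{7} - \frac{\left(-4\right)^{2}}{7} + \frac{4}{7} \left(-4\right)\right) + 5\right) = 8 + \left(\left(\frac{1}{7} - \frac{16}{7} - \frac{16}{7}\right) + 5\right) = 8 + \left(- \frac{31}{7} + 5\right) = 8 + \frac{4}{7} = \frac{60}{7} \approx 8.5714$)
$b{\left(C,X \right)} = - \frac{300 X}{7}$ ($b{\left(C,X \right)} = \frac{60 X}{7} \left(-5\right) = - \frac{300 X}{7}$)
$\sqrt{b{\left(-11,-104 \right)} + U{\left(-63,150 \right)}} = \sqrt{\left(- \frac{300}{7}\right) \left(-104\right) - 187} = \sqrt{\frac{31200}{7} - 187} = \sqrt{\frac{29891}{7}} = \frac{\sqrt{209237}}{7}$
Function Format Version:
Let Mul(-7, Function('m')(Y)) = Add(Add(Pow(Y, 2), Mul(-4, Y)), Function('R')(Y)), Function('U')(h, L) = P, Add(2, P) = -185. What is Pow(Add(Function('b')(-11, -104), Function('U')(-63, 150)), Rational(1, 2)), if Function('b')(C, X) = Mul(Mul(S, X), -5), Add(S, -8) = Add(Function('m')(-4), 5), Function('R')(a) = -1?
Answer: Mul(Rational(1, 7), Pow(209237, Rational(1, 2))) ≈ 65.346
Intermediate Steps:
P = -187 (P = Add(-2, -185) = -187)
Function('U')(h, L) = -187
Function('m')(Y) = Add(Rational(1, 7), Mul(Rational(-1, 7), Pow(Y, 2)), Mul(Rational(4, 7), Y)) (Function('m')(Y) = Mul(Rational(-1, 7), Add(Add(Pow(Y, 2), Mul(-4, Y)), -1)) = Mul(Rational(-1, 7), Add(-1, Pow(Y, 2), Mul(-4, Y))) = Add(Rational(1, 7), Mul(Rational(-1, 7), Pow(Y, 2)), Mul(Rational(4, 7), Y)))
S = Rational(60, 7) (S = Add(8, Add(Add(Rational(1, 7), Mul(Rational(-1, 7), Pow(-4, 2)), Mul(Rational(4, 7), -4)), 5)) = Add(8, Add(Add(Rational(1, 7), Mul(Rational(-1, 7), 16), Rational(-16, 7)), 5)) = Add(8, Add(Add(Rational(1, 7), Rational(-16, 7), Rational(-16, 7)), 5)) = Add(8, Add(Rational(-31, 7), 5)) = Add(8, Rational(4, 7)) = Rational(60, 7) ≈ 8.5714)
Function('b')(C, X) = Mul(Rational(-300, 7), X) (Function('b')(C, X) = Mul(Mul(Rational(60, 7), X), -5) = Mul(Rational(-300, 7), X))
Pow(Add(Function('b')(-11, -104), Function('U')(-63, 150)), Rational(1, 2)) = Pow(Add(Mul(Rational(-300, 7), -104), -187), Rational(1, 2)) = Pow(Add(Rational(31200, 7), -187), Rational(1, 2)) = Pow(Rational(29891, 7), Rational(1, 2)) = Mul(Rational(1, 7), Pow(209237, Rational(1, 2)))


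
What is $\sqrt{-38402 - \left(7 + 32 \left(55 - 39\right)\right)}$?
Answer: $i \sqrt{38921} \approx 197.28 i$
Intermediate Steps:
$\sqrt{-38402 - \left(7 + 32 \left(55 - 39\right)\right)} = \sqrt{-38402 - 519} = \sqrt{-38921} = i \sqrt{38921}$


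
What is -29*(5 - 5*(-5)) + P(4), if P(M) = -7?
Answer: -877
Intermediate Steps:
-29*(5 - 5*(-5)) + P(4) = -29*(5 - 5*(-5)) - 7 = -29*(5 + 25) - 7 = -29*30 - 7 = -870 - 7 = -877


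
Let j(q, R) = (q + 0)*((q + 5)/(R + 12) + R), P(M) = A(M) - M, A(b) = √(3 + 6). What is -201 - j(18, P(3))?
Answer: -471/2 ≈ -235.50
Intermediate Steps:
A(b) = 3 (A(b) = √9 = 3)
P(M) = 3 - M
j(q, R) = q*(R + (5 + q)/(12 + R)) (j(q, R) = q*((5 + q)/(12 + R) + R) = q*(R + (5 + q)/(12 + R)))
-201 - j(18, P(3)) = -201 - 18*(5 + 18 + (3 - 1*3)² + 12*(3 - 1*3))/(12 + (3 - 1*3)) = -201 - 18*(5 + 18 + (3 - 3)² + 12*(3 - 3))/(12 + (3 - 3)) = -201 - 18*(5 + 18 + 0² + 12*0)/(12 + 0) = -201 - 18*(5 + 18 + 0 + 0)/12 = -201 - 18*23/12 = -201 - 1*69/2 = -201 - 69/2 = -471/2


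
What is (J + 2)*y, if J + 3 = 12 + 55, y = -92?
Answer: -6072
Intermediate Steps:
J = 64 (J = -3 + (12 + 55) = -3 + 67 = 64)
(J + 2)*y = (64 + 2)*(-92) = 66*(-92) = -6072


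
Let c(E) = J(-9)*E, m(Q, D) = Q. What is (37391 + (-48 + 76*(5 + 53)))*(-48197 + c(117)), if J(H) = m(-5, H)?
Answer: -2036697282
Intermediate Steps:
J(H) = -5
c(E) = -5*E
(37391 + (-48 + 76*(5 + 53)))*(-48197 + c(117)) = (37391 + (-48 + 76*(5 + 53)))*(-48197 - 5*117) = (37391 + (-48 + 76*58))*(-48197 - 585) = (37391 + (-48 + 4408))*(-48782) = (37391 + 4360)*(-48782) = 41751*(-48782) = -2036697282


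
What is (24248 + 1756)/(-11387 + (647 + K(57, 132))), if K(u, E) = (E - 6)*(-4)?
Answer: -2167/937 ≈ -2.3127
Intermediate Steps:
K(u, E) = 24 - 4*E (K(u, E) = (-6 + E)*(-4) = 24 - 4*E)
(24248 + 1756)/(-11387 + (647 + K(57, 132))) = (24248 + 1756)/(-11387 + (647 + (24 - 4*132))) = 26004/(-11387 + (647 + (24 - 528))) = 26004/(-11387 + (647 - 504)) = 26004/(-11387 + 143) = 26004/(-11244) = 26004*(-1/11244) = -2167/937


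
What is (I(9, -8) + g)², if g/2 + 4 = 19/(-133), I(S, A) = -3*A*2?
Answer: 77284/49 ≈ 1577.2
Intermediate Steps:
I(S, A) = -6*A
g = -58/7 (g = -8 + 2*(19/(-133)) = -8 + 2*(19*(-1/133)) = -8 + 2*(-⅐) = -8 - 2/7 = -58/7 ≈ -8.2857)
(I(9, -8) + g)² = (-6*(-8) - 58/7)² = (48 - 58/7)² = (278/7)² = 77284/49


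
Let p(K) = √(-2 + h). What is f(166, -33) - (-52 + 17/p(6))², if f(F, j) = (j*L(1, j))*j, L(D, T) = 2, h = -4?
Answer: -2867/6 - 884*I*√6/3 ≈ -477.83 - 721.78*I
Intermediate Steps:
p(K) = I*√6 (p(K) = √(-2 - 4) = √(-6) = I*√6)
f(F, j) = 2*j² (f(F, j) = (j*2)*j = (2*j)*j = 2*j²)
f(166, -33) - (-52 + 17/p(6))² = 2*(-33)² - (-52 + 17/((I*√6)))² = 2*1089 - (-52 + 17*(-I*√6/6))² = 2178 - (-52 - 17*I*√6/6)²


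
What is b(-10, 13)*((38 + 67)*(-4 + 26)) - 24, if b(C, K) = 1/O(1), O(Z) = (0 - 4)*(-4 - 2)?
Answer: 289/4 ≈ 72.250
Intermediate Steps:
O(Z) = 24 (O(Z) = -4*(-6) = 24)
b(C, K) = 1/24
b(-10, 13)*((38 + 67)*(-4 + 26)) - 24 = ((38 + 67)*(-4 + 26))/24 - 24 = (105*22)/24 - 24 = (1/24)*2310 - 24 = 385/4 - 24 = 289/4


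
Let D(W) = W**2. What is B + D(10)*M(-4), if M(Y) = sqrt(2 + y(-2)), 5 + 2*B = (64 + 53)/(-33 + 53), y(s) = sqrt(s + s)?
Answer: 17/40 + 100*sqrt(2 + 2*I) ≈ 155.8 + 64.359*I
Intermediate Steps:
y(s) = sqrt(2)*sqrt(s) (y(s) = sqrt(2*s) = sqrt(2)*sqrt(s))
B = 17/40 (B = -5/2 + ((64 + 53)/(-33 + 53))/2 = -5/2 + (117/20)/2 = -5/2 + (117*(1/20))/2 = -5/2 + (1/2)*(117/20) = -5/2 + 117/40 = 17/40 ≈ 0.42500)
M(Y) = sqrt(2 + 2*I) (M(Y) = sqrt(2 + sqrt(2)*sqrt(-2)) = sqrt(2 + sqrt(2)*(I*sqrt(2))) = sqrt(2 + 2*I))
B + D(10)*M(-4) = 17/40 + 10**2*sqrt(2 + 2*I) = 17/40 + 100*sqrt(2 + 2*I)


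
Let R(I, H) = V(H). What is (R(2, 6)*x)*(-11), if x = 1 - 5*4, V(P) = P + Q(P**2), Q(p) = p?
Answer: 8778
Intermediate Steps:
V(P) = P + P**2
R(I, H) = H*(1 + H)
x = -19 (x = 1 - 20 = -19)
(R(2, 6)*x)*(-11) = ((6*(1 + 6))*(-19))*(-11) = ((6*7)*(-19))*(-11) = (42*(-19))*(-11) = -798*(-11) = 8778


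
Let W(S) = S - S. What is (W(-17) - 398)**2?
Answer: 158404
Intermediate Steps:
W(S) = 0
(W(-17) - 398)**2 = (0 - 398)**2 = (-398)**2 = 158404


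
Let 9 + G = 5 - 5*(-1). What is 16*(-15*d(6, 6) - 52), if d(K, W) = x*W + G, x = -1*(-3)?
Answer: -5392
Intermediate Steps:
x = 3
G = 1 (G = -9 + (5 - 5*(-1)) = -9 + (5 + 5) = -9 + 10 = 1)
d(K, W) = 1 + 3*W (d(K, W) = 3*W + 1 = 1 + 3*W)
16*(-15*d(6, 6) - 52) = 16*(-15*(1 + 3*6) - 52) = 16*(-15*(1 + 18) - 52) = 16*(-15*19 - 52) = 16*(-285 - 52) = 16*(-337) = -5392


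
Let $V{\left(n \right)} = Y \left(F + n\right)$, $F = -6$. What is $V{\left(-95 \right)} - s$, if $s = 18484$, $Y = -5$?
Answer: $-17979$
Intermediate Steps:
$V{\left(n \right)} = 30 - 5 n$ ($V{\left(n \right)} = - 5 \left(-6 + n\right) = 30 - 5 n$)
$V{\left(-95 \right)} - s = \left(30 - -475\right) - 18484 = \left(30 + 475\right) - 18484 = 505 - 18484 = -17979$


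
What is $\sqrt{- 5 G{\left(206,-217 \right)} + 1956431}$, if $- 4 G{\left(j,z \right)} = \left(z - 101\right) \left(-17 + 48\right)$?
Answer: $\frac{\sqrt{7776434}}{2} \approx 1394.3$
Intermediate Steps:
$G{\left(j,z \right)} = \frac{3131}{4} - \frac{31 z}{4}$ ($G{\left(j,z \right)} = - \frac{\left(z - 101\right) \left(-17 + 48\right)}{4} = - \frac{\left(-101 + z\right) 31}{4} = - \frac{-3131 + 31 z}{4} = \frac{3131}{4} - \frac{31 z}{4}$)
$\sqrt{- 5 G{\left(206,-217 \right)} + 1956431} = \sqrt{- 5 \left(\frac{3131}{4} - - \frac{6727}{4}\right) + 1956431} = \sqrt{- 5 \left(\frac{3131}{4} + \frac{6727}{4}\right) + 1956431} = \sqrt{\left(-5\right) \frac{4929}{2} + 1956431} = \sqrt{- \frac{24645}{2} + 1956431} = \sqrt{\frac{3888217}{2}} = \frac{\sqrt{7776434}}{2}$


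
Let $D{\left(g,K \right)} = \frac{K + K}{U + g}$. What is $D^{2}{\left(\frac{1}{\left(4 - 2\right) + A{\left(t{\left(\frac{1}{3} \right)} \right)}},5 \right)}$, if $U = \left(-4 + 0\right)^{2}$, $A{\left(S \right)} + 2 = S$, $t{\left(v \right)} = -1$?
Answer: $\frac{4}{9} \approx 0.44444$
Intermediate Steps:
$A{\left(S \right)} = -2 + S$
$U = 16$ ($U = \left(-4\right)^{2} = 16$)
$D{\left(g,K \right)} = \frac{2 K}{16 + g}$ ($D{\left(g,K \right)} = \frac{K + K}{16 + g} = \frac{2 K}{16 + g}$)
$D^{2}{\left(\frac{1}{\left(4 - 2\right) + A{\left(t{\left(\frac{1}{3} \right)} \right)}},5 \right)} = \left(2 \cdot 5 \frac{1}{16 + \frac{1}{\left(4 - 2\right) - 3}}\right)^{2} = \left(2 \cdot 5 \frac{1}{16 + \frac{1}{2 - 3}}\right)^{2} = \left(2 \cdot 5 \frac{1}{16 + \frac{1}{-1}}\right)^{2} = \left(2 \cdot 5 \frac{1}{16 - 1}\right)^{2} = \left(2 \cdot 5 \cdot \frac{1}{15}\right)^{2} = \left(\frac{2}{3}\right)^{2} = \frac{4}{9}$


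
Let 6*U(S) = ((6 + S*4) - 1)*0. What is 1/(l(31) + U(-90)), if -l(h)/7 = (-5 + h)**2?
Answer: -1/4732 ≈ -0.00021133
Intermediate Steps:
U(S) = 0 (U(S) = (((6 + S*4) - 1)*0)/6 = (((6 + 4*S) - 1)*0)/6 = ((5 + 4*S)*0)/6 = (1/6)*0 = 0)
l(h) = -7*(-5 + h)**2
1/(l(31) + U(-90)) = 1/(-7*(-5 + 31)**2 + 0) = 1/(-7*26**2 + 0) = 1/(-7*676 + 0) = 1/(-4732 + 0) = 1/(-4732) = -1/4732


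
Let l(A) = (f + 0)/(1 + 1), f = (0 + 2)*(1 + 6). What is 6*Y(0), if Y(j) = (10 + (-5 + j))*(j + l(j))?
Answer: 210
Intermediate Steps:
f = 14 (f = 2*7 = 14)
l(A) = 7 (l(A) = (14 + 0)/(1 + 1) = 14/2 = 14*(1/2) = 7)
Y(j) = (5 + j)*(7 + j) (Y(j) = (10 + (-5 + j))*(j + 7) = (5 + j)*(7 + j))
6*Y(0) = 6*(35 + 0**2 + 12*0) = 6*(35 + 0 + 0) = 6*35 = 210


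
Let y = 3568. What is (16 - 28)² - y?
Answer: -3424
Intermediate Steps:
(16 - 28)² - y = (16 - 28)² - 1*3568 = (-12)² - 3568 = 144 - 3568 = -3424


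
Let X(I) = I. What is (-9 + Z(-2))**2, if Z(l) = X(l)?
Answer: 121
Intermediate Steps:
Z(l) = l
(-9 + Z(-2))**2 = (-9 - 2)**2 = (-11)**2 = 121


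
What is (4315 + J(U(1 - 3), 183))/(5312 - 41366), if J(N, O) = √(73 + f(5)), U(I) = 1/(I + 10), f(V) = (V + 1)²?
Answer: -4315/36054 - √109/36054 ≈ -0.11997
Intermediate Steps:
f(V) = (1 + V)²
U(I) = 1/(10 + I)
J(N, O) = √109 (J(N, O) = √(73 + (1 + 5)²) = √(73 + 6²) = √(73 + 36) = √109)
(4315 + J(U(1 - 3), 183))/(5312 - 41366) = (4315 + √109)/(5312 - 41366) = (4315 + √109)/(-36054) = (4315 + √109)*(-1/36054) = -4315/36054 - √109/36054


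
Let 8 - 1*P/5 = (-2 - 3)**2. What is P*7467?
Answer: -634695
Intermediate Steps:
P = -85 (P = 40 - 5*(-2 - 3)**2 = 40 - 5*(-5)**2 = 40 - 5*25 = 40 - 125 = -85)
P*7467 = -85*7467 = -634695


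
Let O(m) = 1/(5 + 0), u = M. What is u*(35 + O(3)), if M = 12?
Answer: 2112/5 ≈ 422.40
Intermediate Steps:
u = 12
O(m) = ⅕ (O(m) = 1/5 = ⅕)
u*(35 + O(3)) = 12*(35 + ⅕) = 12*(176/5) = 2112/5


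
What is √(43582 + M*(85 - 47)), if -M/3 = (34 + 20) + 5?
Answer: 2*√9214 ≈ 191.98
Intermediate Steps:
M = -177 (M = -3*((34 + 20) + 5) = -3*(54 + 5) = -3*59 = -177)
√(43582 + M*(85 - 47)) = √(43582 - 177*(85 - 47)) = √(43582 - 177*38) = √(43582 - 6726) = √36856 = 2*√9214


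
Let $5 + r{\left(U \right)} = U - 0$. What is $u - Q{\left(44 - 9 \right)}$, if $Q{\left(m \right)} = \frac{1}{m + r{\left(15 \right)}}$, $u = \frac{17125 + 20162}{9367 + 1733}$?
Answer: $\frac{111121}{33300} \approx 3.337$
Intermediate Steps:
$r{\left(U \right)} = -5 + U$ ($r{\left(U \right)} = -5 + \left(U - 0\right) = -5 + \left(U + 0\right) = -5 + U$)
$u = \frac{12429}{3700}$ ($u = \frac{37287}{11100} = 37287 \cdot \frac{1}{11100} = \frac{12429}{3700} \approx 3.3592$)
$Q{\left(m \right)} = \frac{1}{10 + m}$ ($Q{\left(m \right)} = \frac{1}{m + \left(-5 + 15\right)} = \frac{1}{m + 10} = \frac{1}{10 + m}$)
$u - Q{\left(44 - 9 \right)} = \frac{12429}{3700} - \frac{1}{10 + \left(44 - 9\right)} = \frac{12429}{3700} - \frac{1}{10 + 35} = \frac{12429}{3700} - \frac{1}{45} = \frac{111121}{33300}$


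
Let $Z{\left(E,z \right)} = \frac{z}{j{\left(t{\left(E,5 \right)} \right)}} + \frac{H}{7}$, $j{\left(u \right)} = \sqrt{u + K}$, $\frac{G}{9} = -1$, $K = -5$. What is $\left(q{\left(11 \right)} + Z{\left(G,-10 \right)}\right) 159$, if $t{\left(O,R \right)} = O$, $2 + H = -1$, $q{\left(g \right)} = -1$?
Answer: $- \frac{1590}{7} + \frac{795 i \sqrt{14}}{7} \approx -227.14 + 424.95 i$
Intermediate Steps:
$H = -3$ ($H = -2 - 1 = -3$)
$G = -9$ ($G = 9 \left(-1\right) = -9$)
$j{\left(u \right)} = \sqrt{-5 + u}$ ($j{\left(u \right)} = \sqrt{u - 5} = \sqrt{-5 + u}$)
$Z{\left(E,z \right)} = - \frac{3}{7} + \frac{z}{\sqrt{-5 + E}}$ ($Z{\left(E,z \right)} = \frac{z}{\sqrt{-5 + E}} - \frac{3}{7} = - \frac{3}{7} + \frac{z}{\sqrt{-5 + E}}$)
$\left(q{\left(11 \right)} + Z{\left(G,-10 \right)}\right) 159 = \left(-1 - \left(\frac{3}{7} + \frac{10}{\sqrt{-5 - 9}}\right)\right) 159 = \left(-1 - \left(\frac{3}{7} + \frac{10}{i \sqrt{14}}\right)\right) 159 = \left(-1 - \left(\frac{3}{7} + 10 \left(- \frac{i \sqrt{14}}{14}\right)\right)\right) 159 = \left(-1 - \left(\frac{3}{7} - \frac{5 i \sqrt{14}}{7}\right)\right) 159 = \left(- \frac{10}{7} + \frac{5 i \sqrt{14}}{7}\right) 159 = - \frac{1590}{7} + \frac{795 i \sqrt{14}}{7}$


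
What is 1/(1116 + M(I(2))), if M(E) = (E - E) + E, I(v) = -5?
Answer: 1/1111 ≈ 0.00090009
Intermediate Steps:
M(E) = E (M(E) = 0 + E = E)
1/(1116 + M(I(2))) = 1/(1116 - 5) = 1/1111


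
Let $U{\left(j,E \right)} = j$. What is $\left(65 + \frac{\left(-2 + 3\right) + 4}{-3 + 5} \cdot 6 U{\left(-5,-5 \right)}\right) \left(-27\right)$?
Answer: $270$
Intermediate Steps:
$\left(65 + \frac{\left(-2 + 3\right) + 4}{-3 + 5} \cdot 6 U{\left(-5,-5 \right)}\right) \left(-27\right) = \left(65 + \frac{\left(-2 + 3\right) + 4}{-3 + 5} \cdot 6 \left(-5\right)\right) \left(-27\right) = \left(65 + \frac{1 + 4}{2} \cdot 6 \left(-5\right)\right) \left(-27\right) = \left(65 + 5 \cdot \frac{1}{2} \cdot 6 \left(-5\right)\right) \left(-27\right) = \left(65 + \frac{5}{2} \cdot 6 \left(-5\right)\right) \left(-27\right) = \left(65 + 15 \left(-5\right)\right) \left(-27\right) = \left(65 - 75\right) \left(-27\right) = \left(-10\right) \left(-27\right) = 270$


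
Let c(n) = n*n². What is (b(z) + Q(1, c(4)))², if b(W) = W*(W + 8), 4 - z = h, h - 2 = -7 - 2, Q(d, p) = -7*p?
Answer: 57121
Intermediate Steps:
c(n) = n³
h = -7 (h = 2 + (-7 - 2) = 2 - 9 = -7)
z = 11 (z = 4 - 1*(-7) = 4 + 7 = 11)
b(W) = W*(8 + W)
(b(z) + Q(1, c(4)))² = (11*(8 + 11) - 7*4³)² = (11*19 - 7*64)² = (209 - 448)² = (-239)² = 57121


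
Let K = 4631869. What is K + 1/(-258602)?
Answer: 1197810587137/258602 ≈ 4.6319e+6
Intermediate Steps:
K + 1/(-258602) = 4631869 + 1/(-258602) = 4631869 - 1/258602 = 1197810587137/258602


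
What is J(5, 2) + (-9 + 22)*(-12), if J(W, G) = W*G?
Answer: -146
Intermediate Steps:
J(W, G) = G*W
J(5, 2) + (-9 + 22)*(-12) = 2*5 + (-9 + 22)*(-12) = 10 + 13*(-12) = 10 - 156 = -146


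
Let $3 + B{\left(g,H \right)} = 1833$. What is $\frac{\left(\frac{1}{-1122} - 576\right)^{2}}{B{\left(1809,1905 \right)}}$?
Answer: $\frac{417668790529}{2303757720} \approx 181.3$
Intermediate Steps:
$B{\left(g,H \right)} = 1830$ ($B{\left(g,H \right)} = -3 + 1833 = 1830$)
$\frac{\left(\frac{1}{-1122} - 576\right)^{2}}{B{\left(1809,1905 \right)}} = \frac{\left(\frac{1}{-1122} - 576\right)^{2}}{1830} = \left(- \frac{1}{1122} - 576\right)^{2} \cdot \frac{1}{1830} = \left(- \frac{646273}{1122}\right)^{2} \cdot \frac{1}{1830} = \frac{417668790529}{1258884} \cdot \frac{1}{1830} = \frac{417668790529}{2303757720}$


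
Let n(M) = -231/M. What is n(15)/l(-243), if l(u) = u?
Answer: 77/1215 ≈ 0.063375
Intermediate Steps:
n(15)/l(-243) = -231/15/(-243) = -231*1/15*(-1/243) = -77/5*(-1/243) = 77/1215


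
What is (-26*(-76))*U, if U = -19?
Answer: -37544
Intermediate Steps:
(-26*(-76))*U = -26*(-76)*(-19) = 1976*(-19) = -37544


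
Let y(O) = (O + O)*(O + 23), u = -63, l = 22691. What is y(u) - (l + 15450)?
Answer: -33101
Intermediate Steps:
y(O) = 2*O*(23 + O) (y(O) = (2*O)*(23 + O) = 2*O*(23 + O))
y(u) - (l + 15450) = 2*(-63)*(23 - 63) - (22691 + 15450) = 2*(-63)*(-40) - 1*38141 = 5040 - 38141 = -33101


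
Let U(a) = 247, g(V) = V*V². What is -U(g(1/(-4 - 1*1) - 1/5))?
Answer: -247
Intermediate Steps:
g(V) = V³
-U(g(1/(-4 - 1*1) - 1/5)) = -1*247 = -247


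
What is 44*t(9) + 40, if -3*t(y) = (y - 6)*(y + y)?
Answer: -752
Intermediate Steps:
t(y) = -2*y*(-6 + y)/3 (t(y) = -(y - 6)*(y + y)/3 = -(-6 + y)*2*y/3 = -2*y*(-6 + y)/3)
44*t(9) + 40 = 44*((2/3)*9*(6 - 1*9)) + 40 = 44*((2/3)*9*(6 - 9)) + 40 = 44*((2/3)*9*(-3)) + 40 = 44*(-18) + 40 = -792 + 40 = -752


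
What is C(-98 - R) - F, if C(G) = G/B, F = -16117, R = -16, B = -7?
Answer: 112901/7 ≈ 16129.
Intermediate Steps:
C(G) = -G/7 (C(G) = G/(-7) = G*(-⅐) = -G/7)
C(-98 - R) - F = -(-98 - 1*(-16))/7 - 1*(-16117) = -(-98 + 16)/7 + 16117 = -⅐*(-82) + 16117 = 82/7 + 16117 = 112901/7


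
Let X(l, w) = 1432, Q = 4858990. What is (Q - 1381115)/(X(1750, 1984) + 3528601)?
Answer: 3477875/3530033 ≈ 0.98522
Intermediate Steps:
(Q - 1381115)/(X(1750, 1984) + 3528601) = (4858990 - 1381115)/(1432 + 3528601) = 3477875/3530033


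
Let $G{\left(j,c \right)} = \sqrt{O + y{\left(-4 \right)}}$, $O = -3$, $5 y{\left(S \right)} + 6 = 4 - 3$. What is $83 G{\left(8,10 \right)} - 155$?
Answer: $-155 + 166 i \approx -155.0 + 166.0 i$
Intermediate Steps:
$y{\left(S \right)} = -1$ ($y{\left(S \right)} = - \frac{6}{5} + \frac{4 - 3}{5} = - \frac{6}{5} + \frac{1}{5} \cdot 1 = - \frac{6}{5} + \frac{1}{5} = -1$)
$G{\left(j,c \right)} = 2 i$ ($G{\left(j,c \right)} = \sqrt{-3 - 1} = \sqrt{-4} = 2 i$)
$83 G{\left(8,10 \right)} - 155 = 83 \cdot 2 i - 155 = 166 i - 155 = -155 + 166 i$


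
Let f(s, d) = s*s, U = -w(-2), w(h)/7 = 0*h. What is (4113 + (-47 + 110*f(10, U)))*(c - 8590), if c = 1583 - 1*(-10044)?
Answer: 45755442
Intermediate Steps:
w(h) = 0 (w(h) = 7*(0*h) = 7*0 = 0)
c = 11627 (c = 1583 + 10044 = 11627)
U = 0 (U = -1*0 = 0)
f(s, d) = s²
(4113 + (-47 + 110*f(10, U)))*(c - 8590) = (4113 + (-47 + 110*10²))*(11627 - 8590) = (4113 + (-47 + 110*100))*3037 = (4113 + (-47 + 11000))*3037 = (4113 + 10953)*3037 = 15066*3037 = 45755442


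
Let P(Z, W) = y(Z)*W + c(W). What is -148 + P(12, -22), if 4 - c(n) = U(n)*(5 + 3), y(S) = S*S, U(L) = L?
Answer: -3136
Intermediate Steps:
y(S) = S**2
c(n) = 4 - 8*n (c(n) = 4 - n*(5 + 3) = 4 - n*8 = 4 - 8*n)
P(Z, W) = 4 - 8*W + W*Z**2 (P(Z, W) = Z**2*W + (4 - 8*W) = W*Z**2 + (4 - 8*W) = 4 - 8*W + W*Z**2)
-148 + P(12, -22) = -148 + (4 - 8*(-22) - 22*12**2) = -148 + (4 + 176 - 22*144) = -148 + (4 + 176 - 3168) = -148 - 2988 = -3136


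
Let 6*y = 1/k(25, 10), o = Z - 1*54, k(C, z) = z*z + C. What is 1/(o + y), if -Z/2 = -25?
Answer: -750/2999 ≈ -0.25008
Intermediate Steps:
Z = 50 (Z = -2*(-25) = 50)
k(C, z) = C + z² (k(C, z) = z² + C = C + z²)
o = -4 (o = 50 - 1*54 = 50 - 54 = -4)
y = 1/750 (y = 1/(6*(25 + 10²)) = 1/(6*(25 + 100)) = (⅙)/125 = (⅙)*(1/125) = 1/750 ≈ 0.0013333)
1/(o + y) = 1/(-4 + 1/750) = 1/(-2999/750) = -750/2999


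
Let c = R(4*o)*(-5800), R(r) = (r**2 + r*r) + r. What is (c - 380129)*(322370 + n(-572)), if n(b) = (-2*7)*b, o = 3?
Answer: -700443978762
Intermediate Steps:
n(b) = -14*b
R(r) = r + 2*r**2 (R(r) = (r**2 + r**2) + r = 2*r**2 + r = r + 2*r**2)
c = -1740000 (c = ((4*3)*(1 + 2*(4*3)))*(-5800) = (12*(1 + 2*12))*(-5800) = (12*(1 + 24))*(-5800) = (12*25)*(-5800) = 300*(-5800) = -1740000)
(c - 380129)*(322370 + n(-572)) = (-1740000 - 380129)*(322370 - 14*(-572)) = -2120129*(322370 + 8008) = -2120129*330378 = -700443978762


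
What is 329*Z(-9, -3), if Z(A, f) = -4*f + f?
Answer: 2961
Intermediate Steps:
Z(A, f) = -3*f
329*Z(-9, -3) = 329*(-3*(-3)) = 329*9 = 2961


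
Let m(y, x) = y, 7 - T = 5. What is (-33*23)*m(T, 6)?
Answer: -1518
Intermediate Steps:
T = 2 (T = 7 - 1*5 = 7 - 5 = 2)
(-33*23)*m(T, 6) = -33*23*2 = -759*2 = -1518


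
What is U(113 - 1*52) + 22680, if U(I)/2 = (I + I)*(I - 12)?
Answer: 34636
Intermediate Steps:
U(I) = 4*I*(-12 + I) (U(I) = 2*((I + I)*(I - 12)) = 2*((2*I)*(-12 + I)) = 2*(2*I*(-12 + I)) = 4*I*(-12 + I))
U(113 - 1*52) + 22680 = 4*(113 - 1*52)*(-12 + (113 - 1*52)) + 22680 = 4*(113 - 52)*(-12 + (113 - 52)) + 22680 = 4*61*(-12 + 61) + 22680 = 4*61*49 + 22680 = 11956 + 22680 = 34636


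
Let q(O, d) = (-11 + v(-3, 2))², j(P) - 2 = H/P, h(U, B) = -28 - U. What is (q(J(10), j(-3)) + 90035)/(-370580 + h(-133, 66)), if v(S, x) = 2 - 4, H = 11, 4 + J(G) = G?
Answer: -90204/370475 ≈ -0.24348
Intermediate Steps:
J(G) = -4 + G
v(S, x) = -2
j(P) = 2 + 11/P
q(O, d) = 169 (q(O, d) = (-11 - 2)² = (-13)² = 169)
(q(J(10), j(-3)) + 90035)/(-370580 + h(-133, 66)) = (169 + 90035)/(-370580 + (-28 - 1*(-133))) = 90204/(-370580 + (-28 + 133)) = 90204/(-370580 + 105) = 90204/(-370475) = 90204*(-1/370475) = -90204/370475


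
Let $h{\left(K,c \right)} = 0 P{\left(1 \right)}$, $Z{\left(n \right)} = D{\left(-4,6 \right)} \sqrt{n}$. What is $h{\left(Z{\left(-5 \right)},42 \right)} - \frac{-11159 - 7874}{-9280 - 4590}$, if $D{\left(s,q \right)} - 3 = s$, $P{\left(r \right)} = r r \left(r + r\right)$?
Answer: $- \frac{19033}{13870} \approx -1.3722$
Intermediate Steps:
$P{\left(r \right)} = 2 r^{3}$ ($P{\left(r \right)} = r^{2} \cdot 2 r = 2 r^{3}$)
$D{\left(s,q \right)} = 3 + s$
$Z{\left(n \right)} = - \sqrt{n}$ ($Z{\left(n \right)} = \left(3 - 4\right) \sqrt{n} = - \sqrt{n}$)
$h{\left(K,c \right)} = 0$ ($h{\left(K,c \right)} = 0 \cdot 2 \cdot 1^{3} = 0 \cdot 2 \cdot 1 = 0 \cdot 2 = 0$)
$h{\left(Z{\left(-5 \right)},42 \right)} - \frac{-11159 - 7874}{-9280 - 4590} = 0 - \frac{-11159 - 7874}{-9280 - 4590} = 0 - - \frac{19033}{-13870} = 0 - \left(-19033\right) \left(- \frac{1}{13870}\right) = 0 - \frac{19033}{13870} = - \frac{19033}{13870}$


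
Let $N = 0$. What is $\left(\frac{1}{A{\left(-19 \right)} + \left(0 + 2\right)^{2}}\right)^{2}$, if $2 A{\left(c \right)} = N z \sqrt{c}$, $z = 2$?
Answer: $\frac{1}{16} \approx 0.0625$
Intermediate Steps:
$A{\left(c \right)} = 0$ ($A{\left(c \right)} = \frac{0 \cdot 2 \sqrt{c}}{2} = \frac{0 \sqrt{c}}{2} = \frac{1}{2} \cdot 0 = 0$)
$\left(\frac{1}{A{\left(-19 \right)} + \left(0 + 2\right)^{2}}\right)^{2} = \left(\frac{1}{0 + \left(0 + 2\right)^{2}}\right)^{2} = \left(\frac{1}{0 + 2^{2}}\right)^{2} = \left(\frac{1}{0 + 4}\right)^{2} = \left(\frac{1}{4}\right)^{2} = \frac{1}{16}$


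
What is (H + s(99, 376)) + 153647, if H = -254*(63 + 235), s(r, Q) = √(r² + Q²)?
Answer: 77955 + √151177 ≈ 78344.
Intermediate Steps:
s(r, Q) = √(Q² + r²)
H = -75692 (H = -254*298 = -75692)
(H + s(99, 376)) + 153647 = (-75692 + √(376² + 99²)) + 153647 = (-75692 + √(141376 + 9801)) + 153647 = (-75692 + √151177) + 153647 = 77955 + √151177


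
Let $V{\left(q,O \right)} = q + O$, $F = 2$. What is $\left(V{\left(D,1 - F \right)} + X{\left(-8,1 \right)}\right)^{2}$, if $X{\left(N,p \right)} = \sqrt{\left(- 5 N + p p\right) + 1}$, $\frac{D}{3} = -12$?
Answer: $\left(37 - \sqrt{42}\right)^{2} \approx 931.42$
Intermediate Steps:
$D = -36$ ($D = 3 \left(-12\right) = -36$)
$X{\left(N,p \right)} = \sqrt{1 + p^{2} - 5 N}$ ($X{\left(N,p \right)} = \sqrt{\left(- 5 N + p^{2}\right) + 1} = \sqrt{\left(p^{2} - 5 N\right) + 1} = \sqrt{1 + p^{2} - 5 N}$)
$V{\left(q,O \right)} = O + q$
$\left(V{\left(D,1 - F \right)} + X{\left(-8,1 \right)}\right)^{2} = \left(\left(\left(1 - 2\right) - 36\right) + \sqrt{1 + 1^{2} - -40}\right)^{2} = \left(\left(\left(1 - 2\right) - 36\right) + \sqrt{1 + 1 + 40}\right)^{2} = \left(\left(-1 - 36\right) + \sqrt{42}\right)^{2} = \left(-37 + \sqrt{42}\right)^{2}$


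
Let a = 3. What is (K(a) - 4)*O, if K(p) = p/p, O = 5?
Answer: -15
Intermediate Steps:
K(p) = 1
(K(a) - 4)*O = (1 - 4)*5 = -3*5 = -15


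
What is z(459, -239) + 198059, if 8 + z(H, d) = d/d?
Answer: 198052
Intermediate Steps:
z(H, d) = -7 (z(H, d) = -8 + d/d = -8 + 1 = -7)
z(459, -239) + 198059 = -7 + 198059 = 198052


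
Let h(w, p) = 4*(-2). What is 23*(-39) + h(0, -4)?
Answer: -905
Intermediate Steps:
h(w, p) = -8
23*(-39) + h(0, -4) = 23*(-39) - 8 = -897 - 8 = -905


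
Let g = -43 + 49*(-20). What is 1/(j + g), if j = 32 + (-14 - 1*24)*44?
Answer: -1/2663 ≈ -0.00037552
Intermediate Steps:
j = -1640 (j = 32 + (-14 - 24)*44 = 32 - 38*44 = 32 - 1672 = -1640)
g = -1023 (g = -43 - 980 = -1023)
1/(j + g) = 1/(-1640 - 1023) = 1/(-2663) = -1/2663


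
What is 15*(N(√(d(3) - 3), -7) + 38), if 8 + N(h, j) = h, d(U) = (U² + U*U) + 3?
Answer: 450 + 45*√2 ≈ 513.64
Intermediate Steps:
d(U) = 3 + 2*U² (d(U) = (U² + U²) + 3 = 2*U² + 3 = 3 + 2*U²)
N(h, j) = -8 + h
15*(N(√(d(3) - 3), -7) + 38) = 15*((-8 + √((3 + 2*3²) - 3)) + 38) = 15*((-8 + √((3 + 2*9) - 3)) + 38) = 15*((-8 + √((3 + 18) - 3)) + 38) = 15*((-8 + √(21 - 3)) + 38) = 15*((-8 + √18) + 38) = 15*((-8 + 3*√2) + 38) = 15*(30 + 3*√2) = 450 + 45*√2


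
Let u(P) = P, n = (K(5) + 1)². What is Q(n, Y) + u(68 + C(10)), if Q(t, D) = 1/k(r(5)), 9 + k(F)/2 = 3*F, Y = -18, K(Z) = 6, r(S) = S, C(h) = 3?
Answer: 853/12 ≈ 71.083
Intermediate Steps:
n = 49 (n = (6 + 1)² = 7² = 49)
k(F) = -18 + 6*F (k(F) = -18 + 2*(3*F) = -18 + 6*F)
Q(t, D) = 1/12 (Q(t, D) = 1/(-18 + 6*5) = 1/(-18 + 30) = 1/12)
Q(n, Y) + u(68 + C(10)) = 1/12 + (68 + 3) = 1/12 + 71 = 853/12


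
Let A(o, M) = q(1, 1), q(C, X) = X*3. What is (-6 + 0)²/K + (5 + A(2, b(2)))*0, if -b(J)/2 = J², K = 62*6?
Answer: 3/31 ≈ 0.096774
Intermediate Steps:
K = 372
b(J) = -2*J²
q(C, X) = 3*X
A(o, M) = 3 (A(o, M) = 3*1 = 3)
(-6 + 0)²/K + (5 + A(2, b(2)))*0 = (-6 + 0)²/372 + (5 + 3)*0 = (1/372)*(-6)² + 8*0 = (1/372)*36 + 0 = 3/31 + 0 = 3/31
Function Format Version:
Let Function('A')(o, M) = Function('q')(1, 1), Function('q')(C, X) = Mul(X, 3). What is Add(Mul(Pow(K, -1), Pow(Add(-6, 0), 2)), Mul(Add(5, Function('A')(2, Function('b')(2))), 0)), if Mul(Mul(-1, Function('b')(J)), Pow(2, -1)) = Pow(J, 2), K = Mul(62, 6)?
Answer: Rational(3, 31) ≈ 0.096774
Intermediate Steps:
K = 372
Function('b')(J) = Mul(-2, Pow(J, 2))
Function('q')(C, X) = Mul(3, X)
Function('A')(o, M) = 3 (Function('A')(o, M) = Mul(3, 1) = 3)
Add(Mul(Pow(K, -1), Pow(Add(-6, 0), 2)), Mul(Add(5, Function('A')(2, Function('b')(2))), 0)) = Add(Mul(Pow(372, -1), Pow(Add(-6, 0), 2)), Mul(Add(5, 3), 0)) = Add(Mul(Rational(1, 372), Pow(-6, 2)), Mul(8, 0)) = Add(Mul(Rational(1, 372), 36), 0) = Add(Rational(3, 31), 0) = Rational(3, 31)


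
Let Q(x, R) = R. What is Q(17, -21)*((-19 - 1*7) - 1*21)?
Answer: 987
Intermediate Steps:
Q(17, -21)*((-19 - 1*7) - 1*21) = -21*((-19 - 1*7) - 1*21) = -21*((-19 - 7) - 21) = -21*(-26 - 21) = -21*(-47) = 987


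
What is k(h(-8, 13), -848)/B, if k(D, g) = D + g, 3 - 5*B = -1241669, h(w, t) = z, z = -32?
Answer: -550/155209 ≈ -0.0035436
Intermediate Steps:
h(w, t) = -32
B = 1241672/5 (B = ⅗ - ⅕*(-1241669) = ⅗ + 1241669/5 = 1241672/5 ≈ 2.4833e+5)
k(h(-8, 13), -848)/B = (-32 - 848)/(1241672/5) = -880*5/1241672 = -550/155209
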